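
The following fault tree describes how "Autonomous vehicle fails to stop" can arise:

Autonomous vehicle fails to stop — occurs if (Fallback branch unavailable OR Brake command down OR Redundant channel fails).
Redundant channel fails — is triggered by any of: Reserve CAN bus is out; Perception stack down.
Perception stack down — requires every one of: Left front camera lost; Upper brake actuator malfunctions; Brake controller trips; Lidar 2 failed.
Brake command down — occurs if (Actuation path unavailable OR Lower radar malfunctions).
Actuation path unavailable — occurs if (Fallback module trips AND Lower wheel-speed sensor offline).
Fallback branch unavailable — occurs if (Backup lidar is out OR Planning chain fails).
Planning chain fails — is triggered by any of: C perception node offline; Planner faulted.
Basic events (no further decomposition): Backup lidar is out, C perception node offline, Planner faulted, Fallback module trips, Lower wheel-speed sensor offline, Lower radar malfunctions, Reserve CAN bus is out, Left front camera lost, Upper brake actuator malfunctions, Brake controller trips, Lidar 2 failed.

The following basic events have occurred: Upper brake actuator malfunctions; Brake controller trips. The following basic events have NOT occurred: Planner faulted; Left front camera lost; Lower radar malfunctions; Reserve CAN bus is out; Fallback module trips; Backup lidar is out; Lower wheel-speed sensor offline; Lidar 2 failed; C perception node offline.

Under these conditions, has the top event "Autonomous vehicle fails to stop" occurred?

Planning chain fails [OR]: C perception node offline=not, Planner faulted=not → no input occurs → does not occur.
Fallback branch unavailable [OR]: Backup lidar is out=not, Planning chain fails=not → no input occurs → does not occur.
Actuation path unavailable [AND]: Fallback module trips=not, Lower wheel-speed sensor offline=not → not all inputs occur → does not occur.
Brake command down [OR]: Actuation path unavailable=not, Lower radar malfunctions=not → no input occurs → does not occur.
Perception stack down [AND]: Left front camera lost=not, Upper brake actuator malfunctions=occurs, Brake controller trips=occurs, Lidar 2 failed=not → not all inputs occur → does not occur.
Redundant channel fails [OR]: Reserve CAN bus is out=not, Perception stack down=not → no input occurs → does not occur.
Autonomous vehicle fails to stop [OR]: Fallback branch unavailable=not, Brake command down=not, Redundant channel fails=not → no input occurs → does not occur.

No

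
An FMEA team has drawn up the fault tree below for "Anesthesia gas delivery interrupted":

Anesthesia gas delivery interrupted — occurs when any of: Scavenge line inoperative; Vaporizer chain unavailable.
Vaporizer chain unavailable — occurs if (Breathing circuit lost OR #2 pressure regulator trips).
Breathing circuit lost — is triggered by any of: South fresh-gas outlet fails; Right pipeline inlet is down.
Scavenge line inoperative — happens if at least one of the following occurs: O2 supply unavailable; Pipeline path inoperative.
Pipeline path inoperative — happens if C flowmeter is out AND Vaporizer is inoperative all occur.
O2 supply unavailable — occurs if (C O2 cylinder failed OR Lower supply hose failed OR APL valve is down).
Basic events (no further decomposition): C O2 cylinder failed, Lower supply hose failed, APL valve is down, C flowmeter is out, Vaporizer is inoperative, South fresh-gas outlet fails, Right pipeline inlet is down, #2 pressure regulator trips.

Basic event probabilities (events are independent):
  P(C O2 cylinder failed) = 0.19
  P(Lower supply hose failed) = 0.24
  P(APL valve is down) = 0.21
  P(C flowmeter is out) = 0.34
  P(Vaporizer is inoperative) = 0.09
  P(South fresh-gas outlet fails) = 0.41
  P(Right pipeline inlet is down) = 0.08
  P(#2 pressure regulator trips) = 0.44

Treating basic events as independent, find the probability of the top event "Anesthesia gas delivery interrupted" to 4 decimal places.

0.8567

P(O2 supply unavailable) [OR] = 1 − (1−0.19) × (1−0.24) × (1−0.21) = 0.513676
P(Pipeline path inoperative) [AND] = 0.34 × 0.09 = 0.030600
P(Scavenge line inoperative) [OR] = 1 − (1−0.513676) × (1−0.030600) = 0.528558
P(Breathing circuit lost) [OR] = 1 − (1−0.41) × (1−0.08) = 0.457200
P(Vaporizer chain unavailable) [OR] = 1 − (1−0.457200) × (1−0.44) = 0.696032
P(Anesthesia gas delivery interrupted) [OR] = 1 − (1−0.528558) × (1−0.696032) = 0.856697
Rounded to 4 decimal places: P(Anesthesia gas delivery interrupted) ≈ 0.8567.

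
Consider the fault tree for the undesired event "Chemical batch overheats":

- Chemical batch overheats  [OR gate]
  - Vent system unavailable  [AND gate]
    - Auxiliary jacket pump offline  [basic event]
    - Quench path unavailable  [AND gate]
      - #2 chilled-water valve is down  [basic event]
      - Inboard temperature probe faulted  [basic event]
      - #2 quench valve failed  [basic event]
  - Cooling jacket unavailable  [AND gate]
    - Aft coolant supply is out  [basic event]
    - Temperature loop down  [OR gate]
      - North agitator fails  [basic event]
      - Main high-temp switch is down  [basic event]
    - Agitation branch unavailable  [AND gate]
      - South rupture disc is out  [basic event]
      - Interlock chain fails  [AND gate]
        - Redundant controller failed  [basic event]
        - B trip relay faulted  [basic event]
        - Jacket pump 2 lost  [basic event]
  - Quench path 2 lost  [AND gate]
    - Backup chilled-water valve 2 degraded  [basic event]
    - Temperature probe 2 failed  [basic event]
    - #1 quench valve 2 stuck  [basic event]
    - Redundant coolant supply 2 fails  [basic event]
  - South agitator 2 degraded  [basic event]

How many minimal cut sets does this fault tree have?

Quench path unavailable [AND]: one cut set from each child combined → 1 × 1 × 1 = 1 cut set(s).
Vent system unavailable [AND]: one cut set from each child combined → 1 × 1 = 1 cut set(s).
Temperature loop down [OR]: union of children's cut sets → 2 cut set(s).
Interlock chain fails [AND]: one cut set from each child combined → 1 × 1 × 1 = 1 cut set(s).
Agitation branch unavailable [AND]: one cut set from each child combined → 1 × 1 = 1 cut set(s).
Cooling jacket unavailable [AND]: one cut set from each child combined → 1 × 2 × 1 = 2 cut set(s).
Quench path 2 lost [AND]: one cut set from each child combined → 1 × 1 × 1 × 1 = 1 cut set(s).
Chemical batch overheats [OR]: union of children's cut sets → 5 cut set(s).
Minimal cut sets: {#2 chilled-water valve is down, #2 quench valve failed, Auxiliary jacket pump offline, Inboard temperature probe faulted}; {Aft coolant supply is out, B trip relay faulted, Jacket pump 2 lost, North agitator fails, Redundant controller failed, South rupture disc is out}; {Aft coolant supply is out, B trip relay faulted, Jacket pump 2 lost, Main high-temp switch is down, Redundant controller failed, South rupture disc is out}; {#1 quench valve 2 stuck, Backup chilled-water valve 2 degraded, Redundant coolant supply 2 fails, Temperature probe 2 failed}; {South agitator 2 degraded}.

5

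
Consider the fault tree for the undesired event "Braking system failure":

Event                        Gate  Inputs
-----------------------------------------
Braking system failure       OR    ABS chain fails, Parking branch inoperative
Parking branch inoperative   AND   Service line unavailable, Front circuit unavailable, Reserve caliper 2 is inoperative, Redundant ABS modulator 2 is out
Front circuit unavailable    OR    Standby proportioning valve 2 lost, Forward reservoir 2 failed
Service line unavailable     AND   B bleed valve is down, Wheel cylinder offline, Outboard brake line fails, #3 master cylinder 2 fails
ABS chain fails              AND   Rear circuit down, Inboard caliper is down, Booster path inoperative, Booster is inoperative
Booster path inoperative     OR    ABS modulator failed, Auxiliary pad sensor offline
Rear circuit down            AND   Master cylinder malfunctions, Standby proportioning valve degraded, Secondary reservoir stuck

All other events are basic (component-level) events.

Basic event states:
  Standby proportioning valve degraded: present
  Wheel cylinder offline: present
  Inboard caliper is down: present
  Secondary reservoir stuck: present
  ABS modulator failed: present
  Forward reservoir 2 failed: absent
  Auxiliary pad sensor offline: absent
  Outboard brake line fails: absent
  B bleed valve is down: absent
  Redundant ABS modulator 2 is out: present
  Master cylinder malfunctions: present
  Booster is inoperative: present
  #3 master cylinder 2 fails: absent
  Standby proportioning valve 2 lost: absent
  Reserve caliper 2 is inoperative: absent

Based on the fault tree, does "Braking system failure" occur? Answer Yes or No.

Yes

Rear circuit down [AND]: Master cylinder malfunctions=occurs, Standby proportioning valve degraded=occurs, Secondary reservoir stuck=occurs → all inputs occur → occurs.
Booster path inoperative [OR]: ABS modulator failed=occurs, Auxiliary pad sensor offline=not → at least one input occurs → occurs.
ABS chain fails [AND]: Rear circuit down=occurs, Inboard caliper is down=occurs, Booster path inoperative=occurs, Booster is inoperative=occurs → all inputs occur → occurs.
Service line unavailable [AND]: B bleed valve is down=not, Wheel cylinder offline=occurs, Outboard brake line fails=not, #3 master cylinder 2 fails=not → not all inputs occur → does not occur.
Front circuit unavailable [OR]: Standby proportioning valve 2 lost=not, Forward reservoir 2 failed=not → no input occurs → does not occur.
Parking branch inoperative [AND]: Service line unavailable=not, Front circuit unavailable=not, Reserve caliper 2 is inoperative=not, Redundant ABS modulator 2 is out=occurs → not all inputs occur → does not occur.
Braking system failure [OR]: ABS chain fails=occurs, Parking branch inoperative=not → at least one input occurs → occurs.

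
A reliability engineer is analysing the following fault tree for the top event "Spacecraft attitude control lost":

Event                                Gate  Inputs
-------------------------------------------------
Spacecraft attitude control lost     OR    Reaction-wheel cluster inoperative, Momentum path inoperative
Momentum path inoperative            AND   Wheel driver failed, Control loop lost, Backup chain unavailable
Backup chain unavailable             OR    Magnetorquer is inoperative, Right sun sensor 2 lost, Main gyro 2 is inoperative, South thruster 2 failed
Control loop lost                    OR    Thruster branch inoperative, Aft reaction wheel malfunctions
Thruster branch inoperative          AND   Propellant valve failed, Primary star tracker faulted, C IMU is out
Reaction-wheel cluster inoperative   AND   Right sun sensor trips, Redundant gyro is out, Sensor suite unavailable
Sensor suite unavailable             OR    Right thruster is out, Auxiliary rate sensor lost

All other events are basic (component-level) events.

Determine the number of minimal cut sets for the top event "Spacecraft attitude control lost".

10

Sensor suite unavailable [OR]: union of children's cut sets → 2 cut set(s).
Reaction-wheel cluster inoperative [AND]: one cut set from each child combined → 1 × 1 × 2 = 2 cut set(s).
Thruster branch inoperative [AND]: one cut set from each child combined → 1 × 1 × 1 = 1 cut set(s).
Control loop lost [OR]: union of children's cut sets → 2 cut set(s).
Backup chain unavailable [OR]: union of children's cut sets → 4 cut set(s).
Momentum path inoperative [AND]: one cut set from each child combined → 1 × 2 × 4 = 8 cut set(s).
Spacecraft attitude control lost [OR]: union of children's cut sets → 10 cut set(s).
Minimal cut sets: {Redundant gyro is out, Right sun sensor trips, Right thruster is out}; {Auxiliary rate sensor lost, Redundant gyro is out, Right sun sensor trips}; {C IMU is out, Magnetorquer is inoperative, Primary star tracker faulted, Propellant valve failed, Wheel driver failed}; {C IMU is out, Primary star tracker faulted, Propellant valve failed, Right sun sensor 2 lost, Wheel driver failed}; {C IMU is out, Main gyro 2 is inoperative, Primary star tracker faulted, Propellant valve failed, Wheel driver failed}; {C IMU is out, Primary star tracker faulted, Propellant valve failed, South thruster 2 failed, Wheel driver failed}; {Aft reaction wheel malfunctions, Magnetorquer is inoperative, Wheel driver failed}; {Aft reaction wheel malfunctions, Right sun sensor 2 lost, Wheel driver failed}; {Aft reaction wheel malfunctions, Main gyro 2 is inoperative, Wheel driver failed}; {Aft reaction wheel malfunctions, South thruster 2 failed, Wheel driver failed}.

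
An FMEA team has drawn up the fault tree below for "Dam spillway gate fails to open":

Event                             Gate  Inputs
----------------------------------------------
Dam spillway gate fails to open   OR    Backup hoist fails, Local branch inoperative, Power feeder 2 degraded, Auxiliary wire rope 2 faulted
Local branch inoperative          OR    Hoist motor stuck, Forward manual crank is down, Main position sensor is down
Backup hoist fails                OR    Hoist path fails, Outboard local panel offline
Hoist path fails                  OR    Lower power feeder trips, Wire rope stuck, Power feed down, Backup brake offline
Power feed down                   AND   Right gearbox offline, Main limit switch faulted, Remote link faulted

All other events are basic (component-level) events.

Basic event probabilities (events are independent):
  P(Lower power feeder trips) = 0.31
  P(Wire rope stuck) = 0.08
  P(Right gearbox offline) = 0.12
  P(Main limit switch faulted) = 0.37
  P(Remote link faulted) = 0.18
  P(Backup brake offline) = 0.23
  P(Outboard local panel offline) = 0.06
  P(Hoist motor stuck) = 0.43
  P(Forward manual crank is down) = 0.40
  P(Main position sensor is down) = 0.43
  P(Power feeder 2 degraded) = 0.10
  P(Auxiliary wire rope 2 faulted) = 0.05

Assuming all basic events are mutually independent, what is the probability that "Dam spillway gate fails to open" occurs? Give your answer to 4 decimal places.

0.9240

P(Power feed down) [AND] = 0.12 × 0.37 × 0.18 = 0.007992
P(Hoist path fails) [OR] = 1 − (1−0.31) × (1−0.08) × (1−0.007992) × (1−0.23) = 0.515110
P(Backup hoist fails) [OR] = 1 − (1−0.515110) × (1−0.06) = 0.544203
P(Local branch inoperative) [OR] = 1 − (1−0.43) × (1−0.40) × (1−0.43) = 0.805060
P(Dam spillway gate fails to open) [OR] = 1 − (1−0.544203) × (1−0.805060) × (1−0.10) × (1−0.05) = 0.924031
Rounded to 4 decimal places: P(Dam spillway gate fails to open) ≈ 0.9240.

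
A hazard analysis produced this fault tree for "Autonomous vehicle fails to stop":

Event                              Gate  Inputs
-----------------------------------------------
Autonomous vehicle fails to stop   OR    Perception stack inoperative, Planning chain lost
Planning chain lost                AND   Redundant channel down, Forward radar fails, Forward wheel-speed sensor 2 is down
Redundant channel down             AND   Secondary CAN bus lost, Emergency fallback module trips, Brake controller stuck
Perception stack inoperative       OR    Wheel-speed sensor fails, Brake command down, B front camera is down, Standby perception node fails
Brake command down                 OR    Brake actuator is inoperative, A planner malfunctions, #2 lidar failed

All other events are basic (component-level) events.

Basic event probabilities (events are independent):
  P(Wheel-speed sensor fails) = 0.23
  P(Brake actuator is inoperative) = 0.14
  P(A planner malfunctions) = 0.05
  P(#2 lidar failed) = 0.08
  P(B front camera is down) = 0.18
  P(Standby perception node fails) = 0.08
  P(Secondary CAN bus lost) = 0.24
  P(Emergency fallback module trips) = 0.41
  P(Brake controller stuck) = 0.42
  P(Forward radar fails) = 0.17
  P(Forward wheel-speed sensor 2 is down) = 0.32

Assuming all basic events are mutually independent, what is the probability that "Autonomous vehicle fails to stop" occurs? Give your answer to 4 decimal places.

P(Brake command down) [OR] = 1 − (1−0.14) × (1−0.05) × (1−0.08) = 0.248360
P(Perception stack inoperative) [OR] = 1 − (1−0.23) × (1−0.248360) × (1−0.18) × (1−0.08) = 0.563381
P(Redundant channel down) [AND] = 0.24 × 0.41 × 0.42 = 0.041328
P(Planning chain lost) [AND] = 0.041328 × 0.17 × 0.32 = 0.002248
P(Autonomous vehicle fails to stop) [OR] = 1 − (1−0.563381) × (1−0.002248) = 0.564363
Rounded to 4 decimal places: P(Autonomous vehicle fails to stop) ≈ 0.5644.

0.5644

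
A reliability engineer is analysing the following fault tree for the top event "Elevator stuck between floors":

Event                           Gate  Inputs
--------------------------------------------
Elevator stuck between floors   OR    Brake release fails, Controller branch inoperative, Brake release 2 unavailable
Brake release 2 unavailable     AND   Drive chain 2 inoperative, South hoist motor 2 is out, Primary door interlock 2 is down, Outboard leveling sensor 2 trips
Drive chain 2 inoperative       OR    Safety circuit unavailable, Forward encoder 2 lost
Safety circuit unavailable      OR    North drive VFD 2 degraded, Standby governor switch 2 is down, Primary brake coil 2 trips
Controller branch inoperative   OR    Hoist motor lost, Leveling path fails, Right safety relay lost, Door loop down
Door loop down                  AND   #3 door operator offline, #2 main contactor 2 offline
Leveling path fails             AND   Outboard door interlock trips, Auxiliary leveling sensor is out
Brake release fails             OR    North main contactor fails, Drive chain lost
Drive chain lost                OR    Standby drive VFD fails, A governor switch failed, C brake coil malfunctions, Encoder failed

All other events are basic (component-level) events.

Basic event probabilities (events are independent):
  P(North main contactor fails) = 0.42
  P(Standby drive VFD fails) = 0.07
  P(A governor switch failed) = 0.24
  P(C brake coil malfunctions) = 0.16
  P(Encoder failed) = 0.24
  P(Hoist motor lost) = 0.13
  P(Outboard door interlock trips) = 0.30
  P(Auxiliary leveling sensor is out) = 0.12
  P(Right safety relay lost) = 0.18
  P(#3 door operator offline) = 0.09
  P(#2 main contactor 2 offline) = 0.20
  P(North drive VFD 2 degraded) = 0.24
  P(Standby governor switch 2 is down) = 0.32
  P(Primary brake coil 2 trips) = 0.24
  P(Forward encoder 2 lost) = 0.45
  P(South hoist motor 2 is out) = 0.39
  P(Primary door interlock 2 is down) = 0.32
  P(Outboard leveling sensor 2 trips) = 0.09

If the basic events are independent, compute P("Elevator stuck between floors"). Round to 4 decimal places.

P(Drive chain lost) [OR] = 1 − (1−0.07) × (1−0.24) × (1−0.16) × (1−0.24) = 0.548779
P(Brake release fails) [OR] = 1 − (1−0.42) × (1−0.548779) = 0.738292
P(Leveling path fails) [AND] = 0.30 × 0.12 = 0.036000
P(Door loop down) [AND] = 0.09 × 0.20 = 0.018000
P(Controller branch inoperative) [OR] = 1 − (1−0.13) × (1−0.036000) × (1−0.18) × (1−0.018000) = 0.324661
P(Safety circuit unavailable) [OR] = 1 − (1−0.24) × (1−0.32) × (1−0.24) = 0.607232
P(Drive chain 2 inoperative) [OR] = 1 − (1−0.607232) × (1−0.45) = 0.783978
P(Brake release 2 unavailable) [AND] = 0.783978 × 0.39 × 0.32 × 0.09 = 0.008806
P(Elevator stuck between floors) [OR] = 1 − (1−0.738292) × (1−0.324661) × (1−0.008806) = 0.824815
Rounded to 4 decimal places: P(Elevator stuck between floors) ≈ 0.8248.

0.8248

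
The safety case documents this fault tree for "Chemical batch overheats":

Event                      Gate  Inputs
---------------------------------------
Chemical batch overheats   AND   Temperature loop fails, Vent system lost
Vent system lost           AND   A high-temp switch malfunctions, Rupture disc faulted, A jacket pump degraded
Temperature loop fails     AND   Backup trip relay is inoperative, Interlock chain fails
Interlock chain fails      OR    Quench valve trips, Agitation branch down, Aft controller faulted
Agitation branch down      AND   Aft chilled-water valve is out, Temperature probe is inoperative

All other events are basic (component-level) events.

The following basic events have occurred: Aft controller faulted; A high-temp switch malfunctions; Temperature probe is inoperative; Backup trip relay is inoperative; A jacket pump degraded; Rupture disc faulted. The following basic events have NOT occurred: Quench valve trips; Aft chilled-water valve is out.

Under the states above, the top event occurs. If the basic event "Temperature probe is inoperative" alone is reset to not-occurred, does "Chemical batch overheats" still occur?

Counterfactual: set "Temperature probe is inoperative" to not occurred.
Agitation branch down [AND]: Aft chilled-water valve is out=not, Temperature probe is inoperative=not → not all inputs occur → does not occur.
Interlock chain fails [OR]: Quench valve trips=not, Agitation branch down=not, Aft controller faulted=occurs → at least one input occurs → occurs.
Temperature loop fails [AND]: Backup trip relay is inoperative=occurs, Interlock chain fails=occurs → all inputs occur → occurs.
Vent system lost [AND]: A high-temp switch malfunctions=occurs, Rupture disc faulted=occurs, A jacket pump degraded=occurs → all inputs occur → occurs.
Chemical batch overheats [AND]: Temperature loop fails=occurs, Vent system lost=occurs → all inputs occur → occurs.

Yes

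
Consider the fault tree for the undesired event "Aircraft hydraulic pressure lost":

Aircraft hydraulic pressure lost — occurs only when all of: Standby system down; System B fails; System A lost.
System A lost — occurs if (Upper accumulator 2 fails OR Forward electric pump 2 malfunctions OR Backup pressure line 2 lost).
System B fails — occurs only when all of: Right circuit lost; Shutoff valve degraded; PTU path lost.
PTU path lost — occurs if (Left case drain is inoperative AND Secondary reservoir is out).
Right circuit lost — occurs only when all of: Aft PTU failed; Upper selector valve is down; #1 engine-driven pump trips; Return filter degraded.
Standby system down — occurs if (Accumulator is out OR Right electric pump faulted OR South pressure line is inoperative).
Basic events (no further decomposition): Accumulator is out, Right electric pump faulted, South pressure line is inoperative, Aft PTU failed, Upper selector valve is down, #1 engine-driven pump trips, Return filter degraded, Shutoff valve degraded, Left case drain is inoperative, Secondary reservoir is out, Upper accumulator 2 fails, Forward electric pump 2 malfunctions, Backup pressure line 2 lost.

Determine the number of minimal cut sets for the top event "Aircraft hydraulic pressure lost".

9

Standby system down [OR]: union of children's cut sets → 3 cut set(s).
Right circuit lost [AND]: one cut set from each child combined → 1 × 1 × 1 × 1 = 1 cut set(s).
PTU path lost [AND]: one cut set from each child combined → 1 × 1 = 1 cut set(s).
System B fails [AND]: one cut set from each child combined → 1 × 1 × 1 = 1 cut set(s).
System A lost [OR]: union of children's cut sets → 3 cut set(s).
Aircraft hydraulic pressure lost [AND]: one cut set from each child combined → 3 × 1 × 3 = 9 cut set(s).
Minimal cut sets: {#1 engine-driven pump trips, Accumulator is out, Aft PTU failed, Left case drain is inoperative, Return filter degraded, Secondary reservoir is out, Shutoff valve degraded, Upper accumulator 2 fails, Upper selector valve is down}; {#1 engine-driven pump trips, Accumulator is out, Aft PTU failed, Forward electric pump 2 malfunctions, Left case drain is inoperative, Return filter degraded, Secondary reservoir is out, Shutoff valve degraded, Upper selector valve is down}; {#1 engine-driven pump trips, Accumulator is out, Aft PTU failed, Backup pressure line 2 lost, Left case drain is inoperative, Return filter degraded, Secondary reservoir is out, Shutoff valve degraded, Upper selector valve is down}; {#1 engine-driven pump trips, Aft PTU failed, Left case drain is inoperative, Return filter degraded, Right electric pump faulted, Secondary reservoir is out, Shutoff valve degraded, Upper accumulator 2 fails, Upper selector valve is down}; {#1 engine-driven pump trips, Aft PTU failed, Forward electric pump 2 malfunctions, Left case drain is inoperative, Return filter degraded, Right electric pump faulted, Secondary reservoir is out, Shutoff valve degraded, Upper selector valve is down}; {#1 engine-driven pump trips, Aft PTU failed, Backup pressure line 2 lost, Left case drain is inoperative, Return filter degraded, Right electric pump faulted, Secondary reservoir is out, Shutoff valve degraded, Upper selector valve is down}; {#1 engine-driven pump trips, Aft PTU failed, Left case drain is inoperative, Return filter degraded, Secondary reservoir is out, Shutoff valve degraded, South pressure line is inoperative, Upper accumulator 2 fails, Upper selector valve is down}; {#1 engine-driven pump trips, Aft PTU failed, Forward electric pump 2 malfunctions, Left case drain is inoperative, Return filter degraded, Secondary reservoir is out, Shutoff valve degraded, South pressure line is inoperative, Upper selector valve is down}; {#1 engine-driven pump trips, Aft PTU failed, Backup pressure line 2 lost, Left case drain is inoperative, Return filter degraded, Secondary reservoir is out, Shutoff valve degraded, South pressure line is inoperative, Upper selector valve is down}.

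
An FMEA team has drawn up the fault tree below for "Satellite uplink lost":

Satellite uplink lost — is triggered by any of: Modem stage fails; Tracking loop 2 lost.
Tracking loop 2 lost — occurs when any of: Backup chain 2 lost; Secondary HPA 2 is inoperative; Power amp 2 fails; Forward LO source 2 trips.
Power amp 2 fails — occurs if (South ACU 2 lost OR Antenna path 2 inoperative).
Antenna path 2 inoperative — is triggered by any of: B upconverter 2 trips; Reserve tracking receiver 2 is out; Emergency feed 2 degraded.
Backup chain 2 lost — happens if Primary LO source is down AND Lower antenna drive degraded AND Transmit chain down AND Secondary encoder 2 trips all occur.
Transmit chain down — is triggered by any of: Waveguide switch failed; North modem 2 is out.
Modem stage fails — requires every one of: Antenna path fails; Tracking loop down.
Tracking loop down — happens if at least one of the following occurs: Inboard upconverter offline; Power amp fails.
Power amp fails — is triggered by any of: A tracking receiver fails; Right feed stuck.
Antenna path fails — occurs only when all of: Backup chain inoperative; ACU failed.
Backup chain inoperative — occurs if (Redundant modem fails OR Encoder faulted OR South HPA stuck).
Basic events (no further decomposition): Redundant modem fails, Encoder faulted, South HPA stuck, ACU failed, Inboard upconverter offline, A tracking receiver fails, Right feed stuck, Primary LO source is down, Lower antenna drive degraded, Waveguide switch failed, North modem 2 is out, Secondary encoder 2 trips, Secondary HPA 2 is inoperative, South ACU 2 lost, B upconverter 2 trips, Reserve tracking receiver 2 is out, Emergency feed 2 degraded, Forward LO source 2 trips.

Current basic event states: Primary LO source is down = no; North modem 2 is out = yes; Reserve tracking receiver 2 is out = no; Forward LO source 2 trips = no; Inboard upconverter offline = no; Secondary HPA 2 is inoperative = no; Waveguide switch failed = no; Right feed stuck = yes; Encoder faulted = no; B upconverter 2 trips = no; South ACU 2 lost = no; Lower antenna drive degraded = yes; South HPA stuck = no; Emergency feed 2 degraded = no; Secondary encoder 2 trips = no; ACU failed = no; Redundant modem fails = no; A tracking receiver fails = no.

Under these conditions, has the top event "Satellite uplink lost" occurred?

Backup chain inoperative [OR]: Redundant modem fails=not, Encoder faulted=not, South HPA stuck=not → no input occurs → does not occur.
Antenna path fails [AND]: Backup chain inoperative=not, ACU failed=not → not all inputs occur → does not occur.
Power amp fails [OR]: A tracking receiver fails=not, Right feed stuck=occurs → at least one input occurs → occurs.
Tracking loop down [OR]: Inboard upconverter offline=not, Power amp fails=occurs → at least one input occurs → occurs.
Modem stage fails [AND]: Antenna path fails=not, Tracking loop down=occurs → not all inputs occur → does not occur.
Transmit chain down [OR]: Waveguide switch failed=not, North modem 2 is out=occurs → at least one input occurs → occurs.
Backup chain 2 lost [AND]: Primary LO source is down=not, Lower antenna drive degraded=occurs, Transmit chain down=occurs, Secondary encoder 2 trips=not → not all inputs occur → does not occur.
Antenna path 2 inoperative [OR]: B upconverter 2 trips=not, Reserve tracking receiver 2 is out=not, Emergency feed 2 degraded=not → no input occurs → does not occur.
Power amp 2 fails [OR]: South ACU 2 lost=not, Antenna path 2 inoperative=not → no input occurs → does not occur.
Tracking loop 2 lost [OR]: Backup chain 2 lost=not, Secondary HPA 2 is inoperative=not, Power amp 2 fails=not, Forward LO source 2 trips=not → no input occurs → does not occur.
Satellite uplink lost [OR]: Modem stage fails=not, Tracking loop 2 lost=not → no input occurs → does not occur.

No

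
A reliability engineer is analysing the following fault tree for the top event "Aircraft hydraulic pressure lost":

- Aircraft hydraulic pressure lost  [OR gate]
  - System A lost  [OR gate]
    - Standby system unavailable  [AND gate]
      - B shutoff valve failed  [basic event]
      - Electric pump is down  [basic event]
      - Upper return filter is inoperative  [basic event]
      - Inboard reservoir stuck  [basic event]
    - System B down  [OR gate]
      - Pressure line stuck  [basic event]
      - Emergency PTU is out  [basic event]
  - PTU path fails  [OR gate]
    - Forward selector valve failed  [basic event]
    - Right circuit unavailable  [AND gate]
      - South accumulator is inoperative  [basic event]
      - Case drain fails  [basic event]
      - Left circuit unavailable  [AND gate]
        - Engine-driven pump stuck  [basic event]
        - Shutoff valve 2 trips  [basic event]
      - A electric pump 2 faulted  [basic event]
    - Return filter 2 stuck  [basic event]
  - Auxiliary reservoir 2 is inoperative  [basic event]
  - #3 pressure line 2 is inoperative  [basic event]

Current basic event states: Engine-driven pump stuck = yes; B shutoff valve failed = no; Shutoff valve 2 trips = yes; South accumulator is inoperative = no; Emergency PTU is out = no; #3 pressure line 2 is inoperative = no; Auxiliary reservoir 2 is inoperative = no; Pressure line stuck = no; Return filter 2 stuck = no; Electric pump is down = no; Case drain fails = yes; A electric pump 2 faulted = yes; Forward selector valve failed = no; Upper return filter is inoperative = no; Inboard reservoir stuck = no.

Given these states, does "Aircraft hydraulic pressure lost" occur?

Standby system unavailable [AND]: B shutoff valve failed=not, Electric pump is down=not, Upper return filter is inoperative=not, Inboard reservoir stuck=not → not all inputs occur → does not occur.
System B down [OR]: Pressure line stuck=not, Emergency PTU is out=not → no input occurs → does not occur.
System A lost [OR]: Standby system unavailable=not, System B down=not → no input occurs → does not occur.
Left circuit unavailable [AND]: Engine-driven pump stuck=occurs, Shutoff valve 2 trips=occurs → all inputs occur → occurs.
Right circuit unavailable [AND]: South accumulator is inoperative=not, Case drain fails=occurs, Left circuit unavailable=occurs, A electric pump 2 faulted=occurs → not all inputs occur → does not occur.
PTU path fails [OR]: Forward selector valve failed=not, Right circuit unavailable=not, Return filter 2 stuck=not → no input occurs → does not occur.
Aircraft hydraulic pressure lost [OR]: System A lost=not, PTU path fails=not, Auxiliary reservoir 2 is inoperative=not, #3 pressure line 2 is inoperative=not → no input occurs → does not occur.

No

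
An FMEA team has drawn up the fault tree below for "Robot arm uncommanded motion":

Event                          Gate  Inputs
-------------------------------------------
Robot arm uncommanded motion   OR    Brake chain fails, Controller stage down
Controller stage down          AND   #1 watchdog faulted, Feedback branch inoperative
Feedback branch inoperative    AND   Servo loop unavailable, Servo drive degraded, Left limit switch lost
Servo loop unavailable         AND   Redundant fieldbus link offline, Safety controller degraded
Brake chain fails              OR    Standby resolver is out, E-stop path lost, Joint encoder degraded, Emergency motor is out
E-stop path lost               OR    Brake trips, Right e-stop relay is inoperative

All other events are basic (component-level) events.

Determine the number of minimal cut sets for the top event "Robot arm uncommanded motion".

6

E-stop path lost [OR]: union of children's cut sets → 2 cut set(s).
Brake chain fails [OR]: union of children's cut sets → 5 cut set(s).
Servo loop unavailable [AND]: one cut set from each child combined → 1 × 1 = 1 cut set(s).
Feedback branch inoperative [AND]: one cut set from each child combined → 1 × 1 × 1 = 1 cut set(s).
Controller stage down [AND]: one cut set from each child combined → 1 × 1 = 1 cut set(s).
Robot arm uncommanded motion [OR]: union of children's cut sets → 6 cut set(s).
Minimal cut sets: {Standby resolver is out}; {Brake trips}; {Right e-stop relay is inoperative}; {Joint encoder degraded}; {Emergency motor is out}; {#1 watchdog faulted, Left limit switch lost, Redundant fieldbus link offline, Safety controller degraded, Servo drive degraded}.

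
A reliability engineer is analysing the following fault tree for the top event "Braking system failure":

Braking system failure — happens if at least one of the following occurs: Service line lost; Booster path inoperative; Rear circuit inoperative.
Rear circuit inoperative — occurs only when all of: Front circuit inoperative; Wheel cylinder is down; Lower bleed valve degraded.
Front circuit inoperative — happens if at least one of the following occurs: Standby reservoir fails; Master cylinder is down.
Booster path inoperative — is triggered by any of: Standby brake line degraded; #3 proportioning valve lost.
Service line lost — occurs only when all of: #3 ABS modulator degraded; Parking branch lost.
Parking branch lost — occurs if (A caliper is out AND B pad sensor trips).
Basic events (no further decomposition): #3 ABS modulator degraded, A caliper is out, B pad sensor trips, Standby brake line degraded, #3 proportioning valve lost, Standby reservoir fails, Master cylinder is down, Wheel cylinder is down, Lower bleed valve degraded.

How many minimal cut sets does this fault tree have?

5

Parking branch lost [AND]: one cut set from each child combined → 1 × 1 = 1 cut set(s).
Service line lost [AND]: one cut set from each child combined → 1 × 1 = 1 cut set(s).
Booster path inoperative [OR]: union of children's cut sets → 2 cut set(s).
Front circuit inoperative [OR]: union of children's cut sets → 2 cut set(s).
Rear circuit inoperative [AND]: one cut set from each child combined → 2 × 1 × 1 = 2 cut set(s).
Braking system failure [OR]: union of children's cut sets → 5 cut set(s).
Minimal cut sets: {#3 ABS modulator degraded, A caliper is out, B pad sensor trips}; {Standby brake line degraded}; {#3 proportioning valve lost}; {Lower bleed valve degraded, Standby reservoir fails, Wheel cylinder is down}; {Lower bleed valve degraded, Master cylinder is down, Wheel cylinder is down}.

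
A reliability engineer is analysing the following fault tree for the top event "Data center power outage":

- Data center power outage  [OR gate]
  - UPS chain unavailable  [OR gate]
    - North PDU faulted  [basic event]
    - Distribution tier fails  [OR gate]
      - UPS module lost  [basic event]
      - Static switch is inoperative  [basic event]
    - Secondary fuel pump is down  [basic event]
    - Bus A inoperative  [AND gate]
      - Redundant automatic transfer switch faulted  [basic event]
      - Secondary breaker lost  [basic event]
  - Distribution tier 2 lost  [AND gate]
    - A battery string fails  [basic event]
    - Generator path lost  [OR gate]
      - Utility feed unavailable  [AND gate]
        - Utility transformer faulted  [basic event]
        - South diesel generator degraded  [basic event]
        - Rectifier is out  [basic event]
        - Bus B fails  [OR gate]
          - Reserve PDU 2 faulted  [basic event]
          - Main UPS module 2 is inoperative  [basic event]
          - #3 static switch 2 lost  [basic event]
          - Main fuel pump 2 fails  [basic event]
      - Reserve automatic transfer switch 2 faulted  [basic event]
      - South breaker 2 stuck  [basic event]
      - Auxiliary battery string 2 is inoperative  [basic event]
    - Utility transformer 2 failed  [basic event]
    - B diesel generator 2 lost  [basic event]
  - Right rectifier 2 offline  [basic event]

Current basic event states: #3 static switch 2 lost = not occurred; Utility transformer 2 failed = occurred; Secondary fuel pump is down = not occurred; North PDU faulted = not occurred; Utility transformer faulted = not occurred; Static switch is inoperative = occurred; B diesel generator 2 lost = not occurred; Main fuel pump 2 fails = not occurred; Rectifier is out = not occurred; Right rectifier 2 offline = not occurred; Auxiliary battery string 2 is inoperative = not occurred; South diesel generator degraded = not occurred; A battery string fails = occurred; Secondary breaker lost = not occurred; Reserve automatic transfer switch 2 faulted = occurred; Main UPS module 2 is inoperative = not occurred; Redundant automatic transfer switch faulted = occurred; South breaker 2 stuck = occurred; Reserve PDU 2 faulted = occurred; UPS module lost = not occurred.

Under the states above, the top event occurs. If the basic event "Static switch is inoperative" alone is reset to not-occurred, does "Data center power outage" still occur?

No

Counterfactual: set "Static switch is inoperative" to not occurred.
Distribution tier fails [OR]: UPS module lost=not, Static switch is inoperative=not → no input occurs → does not occur.
Bus A inoperative [AND]: Redundant automatic transfer switch faulted=occurs, Secondary breaker lost=not → not all inputs occur → does not occur.
UPS chain unavailable [OR]: North PDU faulted=not, Distribution tier fails=not, Secondary fuel pump is down=not, Bus A inoperative=not → no input occurs → does not occur.
Bus B fails [OR]: Reserve PDU 2 faulted=occurs, Main UPS module 2 is inoperative=not, #3 static switch 2 lost=not, Main fuel pump 2 fails=not → at least one input occurs → occurs.
Utility feed unavailable [AND]: Utility transformer faulted=not, South diesel generator degraded=not, Rectifier is out=not, Bus B fails=occurs → not all inputs occur → does not occur.
Generator path lost [OR]: Utility feed unavailable=not, Reserve automatic transfer switch 2 faulted=occurs, South breaker 2 stuck=occurs, Auxiliary battery string 2 is inoperative=not → at least one input occurs → occurs.
Distribution tier 2 lost [AND]: A battery string fails=occurs, Generator path lost=occurs, Utility transformer 2 failed=occurs, B diesel generator 2 lost=not → not all inputs occur → does not occur.
Data center power outage [OR]: UPS chain unavailable=not, Distribution tier 2 lost=not, Right rectifier 2 offline=not → no input occurs → does not occur.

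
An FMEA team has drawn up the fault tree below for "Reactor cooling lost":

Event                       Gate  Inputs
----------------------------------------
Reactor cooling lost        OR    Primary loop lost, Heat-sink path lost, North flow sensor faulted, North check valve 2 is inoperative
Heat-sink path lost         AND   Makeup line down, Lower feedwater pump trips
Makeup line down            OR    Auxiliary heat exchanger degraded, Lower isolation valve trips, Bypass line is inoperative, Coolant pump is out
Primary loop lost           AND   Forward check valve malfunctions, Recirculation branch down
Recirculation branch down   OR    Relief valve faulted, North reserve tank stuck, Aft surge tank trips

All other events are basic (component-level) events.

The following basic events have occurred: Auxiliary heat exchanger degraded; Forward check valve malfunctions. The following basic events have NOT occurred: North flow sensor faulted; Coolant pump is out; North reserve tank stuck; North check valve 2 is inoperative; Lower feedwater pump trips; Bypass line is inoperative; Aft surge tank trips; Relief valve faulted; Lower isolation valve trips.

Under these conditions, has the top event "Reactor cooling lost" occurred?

Recirculation branch down [OR]: Relief valve faulted=not, North reserve tank stuck=not, Aft surge tank trips=not → no input occurs → does not occur.
Primary loop lost [AND]: Forward check valve malfunctions=occurs, Recirculation branch down=not → not all inputs occur → does not occur.
Makeup line down [OR]: Auxiliary heat exchanger degraded=occurs, Lower isolation valve trips=not, Bypass line is inoperative=not, Coolant pump is out=not → at least one input occurs → occurs.
Heat-sink path lost [AND]: Makeup line down=occurs, Lower feedwater pump trips=not → not all inputs occur → does not occur.
Reactor cooling lost [OR]: Primary loop lost=not, Heat-sink path lost=not, North flow sensor faulted=not, North check valve 2 is inoperative=not → no input occurs → does not occur.

No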